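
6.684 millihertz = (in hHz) 1 millihertz = 0.001 Hz, so 6.684 millihertz = 6.684 * 0.001 = 0.006684 Hz. 1 hHz = 100 Hz, so 0.006684 Hz = 0.006684 / 100 = 6.684e-05 hHz. Final answer: 6.684e-05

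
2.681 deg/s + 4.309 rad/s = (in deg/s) 249.6. Check: 1 deg/s = 0.017453293 rad/s, so 2.681 deg/s = 2.681 * 0.017453293 = 0.046792277 rad/s. 4.309 rad/s is already in rad/s. Sum: 0.046792277 + 4.309 = 4.3557923 rad/s. 1 deg/s = 0.017453293 rad/s, so 4.3557923 rad/s = 4.3557923 / 0.017453293 = 249.56851 deg/s ≈ 249.6 deg/s (4 s.f.).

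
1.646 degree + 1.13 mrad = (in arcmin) 1 degree = 0.017453293 rad, so 1.646 degree = 1.646 * 0.017453293 = 0.028728119 rad. 1 mrad = 0.001 rad, so 1.13 mrad = 1.13 * 0.001 = 0.00113 rad. Sum: 0.028728119 + 0.00113 = 0.029858119 rad. 1 arcmin = 0.00029088821 rad, so 0.029858119 rad = 0.029858119 / 0.00029088821 = 102.64465 arcmin ≈ 102.6 arcmin (4 s.f.). Final answer: 102.6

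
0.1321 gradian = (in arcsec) 428. Check: 1 gradian = 0.015707963 rad, so 0.1321 gradian = 0.1321 * 0.015707963 = 0.0020750219 rad. 1 arcsec = 4.8481368e-06 rad, so 0.0020750219 rad = 0.0020750219 / 4.8481368e-06 = 428.004 arcsec ≈ 428 arcsec (4 s.f.).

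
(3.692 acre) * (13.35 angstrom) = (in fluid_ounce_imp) 1 acre = 4046.8564 m^2, so 3.692 acre = 3.692 * 4046.8564 = 14940.994 m^2. 1 angstrom = 1e-10 m, so 13.35 angstrom = 13.35 * 1e-10 = 1.335e-09 m. Combine: 14940.994 m^2 * 1.335e-09 m = 1.9946227e-05 m^3. 1 fluid_ounce_imp = 2.8413063e-05 m^3, so 1.9946227e-05 m^3 = 1.9946227e-05 / 2.8413063e-05 = 0.70200905 fluid_ounce_imp ≈ 0.702 fluid_ounce_imp (4 s.f.). Final answer: 0.702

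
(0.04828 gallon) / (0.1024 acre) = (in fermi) 4.41e+08. Check: 1 gallon = 0.0037854118 m^3, so 0.04828 gallon = 0.04828 * 0.0037854118 = 0.00018275968 m^3. 1 acre = 4046.8564 m^2, so 0.1024 acre = 0.1024 * 4046.8564 = 414.3981 m^2. Combine: 0.00018275968 m^3 / 414.3981 m^2 = 4.4102442e-07 m. 1 fermi = 1e-15 m, so 4.4102442e-07 m = 4.4102442e-07 / 1e-15 = 4.4102442e+08 fermi ≈ 4.41e+08 fermi (4 s.f.).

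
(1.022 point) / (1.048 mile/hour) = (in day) 1 point = 0.00035277778 m, so 1.022 point = 1.022 * 0.00035277778 = 0.00036053889 m. 1 mile/hour = 0.44704 m/s, so 1.048 mile/hour = 1.048 * 0.44704 = 0.46849792 m/s. Combine: 0.00036053889 m / 0.46849792 m/s = 0.00076956348 s. 1 day = 86400 s, so 0.00076956348 s = 0.00076956348 / 86400 = 8.9069847e-09 day ≈ 8.907e-09 day (4 s.f.). Final answer: 8.907e-09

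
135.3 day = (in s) 1 day = 86400 s, so 135.3 day = 135.3 * 86400 = 11689920 s. Result: 11689920 s ≈ 1.169e+07 s (4 s.f.). Final answer: 1.169e+07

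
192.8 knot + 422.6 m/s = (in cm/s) 5.218e+04. Check: 1 knot = 0.51444444 m/s, so 192.8 knot = 192.8 * 0.51444444 = 99.184889 m/s. 422.6 m/s is already in m/s. Sum: 99.184889 + 422.6 = 521.78489 m/s. 1 cm/s = 0.01 m/s, so 521.78489 m/s = 521.78489 / 0.01 = 52178.489 cm/s ≈ 5.218e+04 cm/s (4 s.f.).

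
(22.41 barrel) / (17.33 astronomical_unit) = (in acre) 3.396e-16. Check: 1 barrel = 0.15898729 m^3, so 22.41 barrel = 22.41 * 0.15898729 = 3.5629053 m^3. 1 astronomical_unit = 1.4959787e+11 m, so 17.33 astronomical_unit = 17.33 * 1.4959787e+11 = 2.5925311e+12 m. Combine: 3.5629053 m^3 / 2.5925311e+12 m = 1.3742961e-12 m^2. 1 acre = 4046.8564 m^2, so 1.3742961e-12 m^2 = 1.3742961e-12 / 4046.8564 = 3.3959595e-16 acre ≈ 3.396e-16 acre (4 s.f.).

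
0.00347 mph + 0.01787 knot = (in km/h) 0.03868. Check: 1 mph = 0.44704 m/s, so 0.00347 mph = 0.00347 * 0.44704 = 0.0015512288 m/s. 1 knot = 0.51444444 m/s, so 0.01787 knot = 0.01787 * 0.51444444 = 0.0091931222 m/s. Sum: 0.0015512288 + 0.0091931222 = 0.010744351 m/s. 1 km/h = 0.27777778 m/s, so 0.010744351 m/s = 0.010744351 / 0.27777778 = 0.038679664 km/h ≈ 0.03868 km/h (4 s.f.).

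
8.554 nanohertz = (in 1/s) 1 nanohertz = 1e-09 Hz, so 8.554 nanohertz = 8.554 * 1e-09 = 8.554e-09 Hz. 8.554e-09 Hz = 8.554e-09 1/s. Final answer: 8.554e-09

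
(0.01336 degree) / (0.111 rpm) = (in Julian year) 6.357e-10. Check: 1 degree = 0.017453293 rad, so 0.01336 degree = 0.01336 * 0.017453293 = 0.00023317599 rad. 1 rpm = 0.10471976 rad/s, so 0.111 rpm = 0.111 * 0.10471976 = 0.011623893 rad/s. Combine: 0.00023317599 rad / 0.011623893 rad/s = 0.02006006 s. 1 Julian year = 31557600 s, so 0.02006006 s = 0.02006006 / 31557600 = 6.3566494e-10 Julian year ≈ 6.357e-10 Julian year (4 s.f.).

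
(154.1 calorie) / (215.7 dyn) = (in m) 1 calorie = 4.184 J, so 154.1 calorie = 154.1 * 4.184 = 644.7544 J. 1 dyn = 1e-05 N, so 215.7 dyn = 215.7 * 1e-05 = 0.002157 N. Combine: 644.7544 J / 0.002157 N = 298912.56 m. Result: 298912.56 m ≈ 2.989e+05 m (4 s.f.). Final answer: 2.989e+05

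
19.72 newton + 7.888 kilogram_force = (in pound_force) 21.82. Check: 19.72 newton = 19.72 N. 1 kilogram_force = 9.80665 N, so 7.888 kilogram_force = 7.888 * 9.80665 = 77.354855 N. Sum: 19.72 + 77.354855 = 97.074855 N. 1 pound_force = 4.4482216 N, so 97.074855 N = 97.074855 / 4.4482216 = 21.823296 pound_force ≈ 21.82 pound_force (4 s.f.).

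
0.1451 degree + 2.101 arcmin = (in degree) 0.1801. Check: 1 degree = 0.017453293 rad, so 0.1451 degree = 0.1451 * 0.017453293 = 0.0025324727 rad. 1 arcmin = 0.00029088821 rad, so 2.101 arcmin = 2.101 * 0.00029088821 = 0.00061115613 rad. Sum: 0.0025324727 + 0.00061115613 = 0.0031436289 rad. 1 degree = 0.017453293 rad, so 0.0031436289 rad = 0.0031436289 / 0.017453293 = 0.18011667 degree ≈ 0.1801 degree (4 s.f.).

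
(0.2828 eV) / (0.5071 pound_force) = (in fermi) 2.009e-05. Check: 1 eV = 1.6021766e-19 J, so 0.2828 eV = 0.2828 * 1.6021766e-19 = 4.5309555e-20 J. 1 pound_force = 4.4482216 N, so 0.5071 pound_force = 0.5071 * 4.4482216 = 2.2556932 N. Combine: 4.5309555e-20 J / 2.2556932 N = 2.0086755e-20 m. 1 fermi = 1e-15 m, so 2.0086755e-20 m = 2.0086755e-20 / 1e-15 = 2.0086755e-05 fermi ≈ 2.009e-05 fermi (4 s.f.).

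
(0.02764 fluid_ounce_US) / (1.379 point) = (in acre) 1 fluid_ounce_US = 2.957353e-05 m^3, so 0.02764 fluid_ounce_US = 0.02764 * 2.957353e-05 = 8.1741236e-07 m^3. 1 point = 0.00035277778 m, so 1.379 point = 1.379 * 0.00035277778 = 0.00048648056 m. Combine: 8.1741236e-07 m^3 / 0.00048648056 m = 0.001680257 m^2. 1 acre = 4046.8564 m^2, so 0.001680257 m^2 = 0.001680257 / 4046.8564 = 4.1520055e-07 acre ≈ 4.152e-07 acre (4 s.f.). Final answer: 4.152e-07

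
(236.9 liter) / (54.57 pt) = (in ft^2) 1 liter = 0.001 m^3, so 236.9 liter = 236.9 * 0.001 = 0.2369 m^3. 1 pt = 0.00035277778 m, so 54.57 pt = 54.57 * 0.00035277778 = 0.019251083 m. Combine: 0.2369 m^3 / 0.019251083 m = 12.305801 m^2. 1 ft^2 = 0.09290304 m^2, so 12.305801 m^2 = 12.305801 / 0.09290304 = 132.45854 ft^2 ≈ 132.5 ft^2 (4 s.f.). Final answer: 132.5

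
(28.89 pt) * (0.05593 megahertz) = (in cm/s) 5.7e+04. Check: 1 pt = 0.00035277778 m, so 28.89 pt = 28.89 * 0.00035277778 = 0.01019175 m. 1 megahertz = 1000000 Hz, so 0.05593 megahertz = 0.05593 * 1000000 = 55930 Hz. Combine: 0.01019175 m * 55930 Hz = 570.02458 m/s. 1 cm/s = 0.01 m/s, so 570.02458 m/s = 570.02458 / 0.01 = 57002.458 cm/s ≈ 5.7e+04 cm/s (4 s.f.).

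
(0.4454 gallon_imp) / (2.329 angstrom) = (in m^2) 1 gallon_imp = 0.00454609 m^3, so 0.4454 gallon_imp = 0.4454 * 0.00454609 = 0.0020248285 m^3. 1 angstrom = 1e-10 m, so 2.329 angstrom = 2.329 * 1e-10 = 2.329e-10 m. Combine: 0.0020248285 m^3 / 2.329e-10 m = 8693982.3 m^2. Result: 8693982.3 m^2 ≈ 8.694e+06 m^2 (4 s.f.). Final answer: 8.694e+06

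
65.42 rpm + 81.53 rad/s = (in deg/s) 5064. Check: 1 rpm = 0.10471976 rad/s, so 65.42 rpm = 65.42 * 0.10471976 = 6.8507664 rad/s. 81.53 rad/s is already in rad/s. Sum: 6.8507664 + 81.53 = 88.380766 rad/s. 1 deg/s = 0.017453293 rad/s, so 88.380766 rad/s = 88.380766 / 0.017453293 = 5063.8449 deg/s ≈ 5064 deg/s (4 s.f.).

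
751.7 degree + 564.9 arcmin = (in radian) 13.28. Check: 1 degree = 0.017453293 rad, so 751.7 degree = 751.7 * 0.017453293 = 13.11964 rad. 1 arcmin = 0.00029088821 rad, so 564.9 arcmin = 564.9 * 0.00029088821 = 0.16432275 rad. Sum: 13.11964 + 0.16432275 = 13.283963 rad. 13.283963 rad = 13.283963 radian ≈ 13.28 radian (4 s.f.).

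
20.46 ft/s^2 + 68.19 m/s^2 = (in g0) 7.589. Check: 1 ft/s^2 = 0.3048 m/s^2, so 20.46 ft/s^2 = 20.46 * 0.3048 = 6.236208 m/s^2. 68.19 m/s^2 is already in m/s^2. Sum: 6.236208 + 68.19 = 74.426208 m/s^2. 1 g0 = 9.80665 m/s^2, so 74.426208 m/s^2 = 74.426208 / 9.80665 = 7.5893611 g0 ≈ 7.589 g0 (4 s.f.).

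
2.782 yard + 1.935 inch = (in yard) 2.836. Check: 1 yard = 0.9144 m, so 2.782 yard = 2.782 * 0.9144 = 2.5438608 m. 1 inch = 0.0254 m, so 1.935 inch = 1.935 * 0.0254 = 0.049149 m. Sum: 2.5438608 + 0.049149 = 2.5930098 m. 1 yard = 0.9144 m, so 2.5930098 m = 2.5930098 / 0.9144 = 2.83575 yard ≈ 2.836 yard (4 s.f.).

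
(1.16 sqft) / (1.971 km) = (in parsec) 1 sqft = 0.09290304 m^2, so 1.16 sqft = 1.16 * 0.09290304 = 0.10776753 m^2. 1 km = 1000 m, so 1.971 km = 1.971 * 1000 = 1971 m. Combine: 0.10776753 m^2 / 1971 m = 5.4676574e-05 m. 1 parsec = 3.0856776e+16 m, so 5.4676574e-05 m = 5.4676574e-05 / 3.0856776e+16 = 1.7719471e-21 parsec ≈ 1.772e-21 parsec (4 s.f.). Final answer: 1.772e-21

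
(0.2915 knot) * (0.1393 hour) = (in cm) 1 knot = 0.51444444 m/s, so 0.2915 knot = 0.2915 * 0.51444444 = 0.14996056 m/s. 1 hour = 3600 s, so 0.1393 hour = 0.1393 * 3600 = 501.48 s. Combine: 0.14996056 m/s * 501.48 s = 75.202219 m. 1 cm = 0.01 m, so 75.202219 m = 75.202219 / 0.01 = 7520.2219 cm ≈ 7520 cm (4 s.f.). Final answer: 7520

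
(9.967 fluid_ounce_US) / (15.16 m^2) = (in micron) 1 fluid_ounce_US = 2.957353e-05 m^3, so 9.967 fluid_ounce_US = 9.967 * 2.957353e-05 = 0.00029475937 m^3. 15.16 m^2 is already in m^2. Combine: 0.00029475937 m^3 / 15.16 m^2 = 1.944323e-05 m. 1 micron = 1e-06 m, so 1.944323e-05 m = 1.944323e-05 / 1e-06 = 19.44323 micron ≈ 19.44 micron (4 s.f.). Final answer: 19.44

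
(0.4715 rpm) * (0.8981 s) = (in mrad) 44.34. Check: 1 rpm = 0.10471976 rad/s, so 0.4715 rpm = 0.4715 * 0.10471976 = 0.049375365 rad/s. 0.8981 s is already in s. Combine: 0.049375365 rad/s * 0.8981 s = 0.044344015 rad. 1 mrad = 0.001 rad, so 0.044344015 rad = 0.044344015 / 0.001 = 44.344015 mrad ≈ 44.34 mrad (4 s.f.).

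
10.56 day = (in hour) 1 day = 86400 s, so 10.56 day = 10.56 * 86400 = 912384 s. 1 hour = 3600 s, so 912384 s = 912384 / 3600 = 253.44 hour ≈ 253.4 hour (4 s.f.). Final answer: 253.4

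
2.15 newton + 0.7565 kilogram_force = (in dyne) 2.15 newton = 2.15 N. 1 kilogram_force = 9.80665 N, so 0.7565 kilogram_force = 0.7565 * 9.80665 = 7.4187307 N. Sum: 2.15 + 7.4187307 = 9.5687307 N. 1 dyne = 1e-05 N, so 9.5687307 N = 9.5687307 / 1e-05 = 956873.07 dyne ≈ 9.569e+05 dyne (4 s.f.). Final answer: 9.569e+05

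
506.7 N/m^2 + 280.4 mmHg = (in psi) 506.7 N/m^2 = 506.7 Pa. 1 mmHg = 133.32237 Pa, so 280.4 mmHg = 280.4 * 133.32237 = 37383.592 Pa. Sum: 506.7 + 37383.592 = 37890.292 Pa. 1 psi = 6894.7573 Pa, so 37890.292 Pa = 37890.292 / 6894.7573 = 5.4955222 psi ≈ 5.496 psi (4 s.f.). Final answer: 5.496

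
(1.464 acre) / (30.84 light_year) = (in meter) 2.031e-14. Check: 1 acre = 4046.8564 m^2, so 1.464 acre = 1.464 * 4046.8564 = 5924.5978 m^2. 1 light_year = 9.4607305e+15 m, so 30.84 light_year = 30.84 * 9.4607305e+15 = 2.9176893e+17 m. Combine: 5924.5978 m^2 / 2.9176893e+17 m = 2.0305787e-14 m. 2.0305787e-14 m = 2.0305787e-14 meter ≈ 2.031e-14 meter (4 s.f.).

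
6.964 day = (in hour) 167.1. Check: 1 day = 86400 s, so 6.964 day = 6.964 * 86400 = 601689.6 s. 1 hour = 3600 s, so 601689.6 s = 601689.6 / 3600 = 167.136 hour ≈ 167.1 hour (4 s.f.).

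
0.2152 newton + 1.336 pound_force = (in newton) 6.158. Check: 0.2152 newton = 0.2152 N. 1 pound_force = 4.4482216 N, so 1.336 pound_force = 1.336 * 4.4482216 = 5.9428241 N. Sum: 0.2152 + 5.9428241 = 6.1580241 N. 6.1580241 N = 6.1580241 newton ≈ 6.158 newton (4 s.f.).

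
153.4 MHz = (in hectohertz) 1.534e+06. Check: 1 MHz = 1000000 Hz, so 153.4 MHz = 153.4 * 1000000 = 1.534e+08 Hz. 1 hectohertz = 100 Hz, so 1.534e+08 Hz = 1.534e+08 / 100 = 1534000 hectohertz ≈ 1.534e+06 hectohertz (4 s.f.).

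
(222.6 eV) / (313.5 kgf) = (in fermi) 1 eV = 1.6021766e-19 J, so 222.6 eV = 222.6 * 1.6021766e-19 = 3.5664452e-17 J. 1 kgf = 9.80665 N, so 313.5 kgf = 313.5 * 9.80665 = 3074.3848 N. Combine: 3.5664452e-17 J / 3074.3848 N = 1.1600517e-20 m. 1 fermi = 1e-15 m, so 1.1600517e-20 m = 1.1600517e-20 / 1e-15 = 1.1600517e-05 fermi ≈ 1.16e-05 fermi (4 s.f.). Final answer: 1.16e-05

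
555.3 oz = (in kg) 15.74. Check: 1 oz = 0.028349523 kg, so 555.3 oz = 555.3 * 0.028349523 = 15.74249 kg. Result: 15.74249 kg ≈ 15.74 kg (4 s.f.).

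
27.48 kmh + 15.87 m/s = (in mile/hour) 52.58. Check: 1 kmh = 0.27777778 m/s, so 27.48 kmh = 27.48 * 0.27777778 = 7.6333333 m/s. 15.87 m/s is already in m/s. Sum: 7.6333333 + 15.87 = 23.503333 m/s. 1 mile/hour = 0.44704 m/s, so 23.503333 m/s = 23.503333 / 0.44704 = 52.575459 mile/hour ≈ 52.58 mile/hour (4 s.f.).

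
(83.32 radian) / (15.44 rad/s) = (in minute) 0.08994. Check: 83.32 radian = 83.32 rad. 15.44 rad/s is already in rad/s. Combine: 83.32 rad / 15.44 rad/s = 5.3963731 s. 1 minute = 60 s, so 5.3963731 s = 5.3963731 / 60 = 0.089939551 minute ≈ 0.08994 minute (4 s.f.).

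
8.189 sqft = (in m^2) 0.7608. Check: 1 sqft = 0.09290304 m^2, so 8.189 sqft = 8.189 * 0.09290304 = 0.76078299 m^2. Result: 0.76078299 m^2 ≈ 0.7608 m^2 (4 s.f.).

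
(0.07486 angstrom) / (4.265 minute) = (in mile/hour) 6.544e-14. Check: 1 angstrom = 1e-10 m, so 0.07486 angstrom = 0.07486 * 1e-10 = 7.486e-12 m. 1 minute = 60 s, so 4.265 minute = 4.265 * 60 = 255.9 s. Combine: 7.486e-12 m / 255.9 s = 2.9253615e-14 m/s. 1 mile/hour = 0.44704 m/s, so 2.9253615e-14 m/s = 2.9253615e-14 / 0.44704 = 6.5438472e-14 mile/hour ≈ 6.544e-14 mile/hour (4 s.f.).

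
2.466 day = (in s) 2.131e+05. Check: 1 day = 86400 s, so 2.466 day = 2.466 * 86400 = 213062.4 s. Result: 213062.4 s ≈ 2.131e+05 s (4 s.f.).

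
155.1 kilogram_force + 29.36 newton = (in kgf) 1 kilogram_force = 9.80665 N, so 155.1 kilogram_force = 155.1 * 9.80665 = 1521.0114 N. 29.36 newton = 29.36 N. Sum: 1521.0114 + 29.36 = 1550.3714 N. 1 kgf = 9.80665 N, so 1550.3714 N = 1550.3714 / 9.80665 = 158.09389 kgf ≈ 158.1 kgf (4 s.f.). Final answer: 158.1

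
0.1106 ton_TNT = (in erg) 4.628e+15. Check: 1 ton_TNT = 4.184e+09 J, so 0.1106 ton_TNT = 0.1106 * 4.184e+09 = 4.627504e+08 J. 1 erg = 1e-07 J, so 4.627504e+08 J = 4.627504e+08 / 1e-07 = 4.627504e+15 erg ≈ 4.628e+15 erg (4 s.f.).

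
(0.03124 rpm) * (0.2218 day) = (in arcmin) 2.155e+05. Check: 1 rpm = 0.10471976 rad/s, so 0.03124 rpm = 0.03124 * 0.10471976 = 0.0032714451 rad/s. 1 day = 86400 s, so 0.2218 day = 0.2218 * 86400 = 19163.52 s. Combine: 0.0032714451 rad/s * 19163.52 s = 62.692405 rad. 1 arcmin = 0.00029088821 rad, so 62.692405 rad = 62.692405 / 0.00029088821 = 215520.61 arcmin ≈ 2.155e+05 arcmin (4 s.f.).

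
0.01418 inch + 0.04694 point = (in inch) 0.01483. Check: 1 inch = 0.0254 m, so 0.01418 inch = 0.01418 * 0.0254 = 0.000360172 m. 1 point = 0.00035277778 m, so 0.04694 point = 0.04694 * 0.00035277778 = 1.6559389e-05 m. Sum: 0.000360172 + 1.6559389e-05 = 0.00037673139 m. 1 inch = 0.0254 m, so 0.00037673139 m = 0.00037673139 / 0.0254 = 0.014831944 inch ≈ 0.01483 inch (4 s.f.).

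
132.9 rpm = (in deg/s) 797.4. Check: 1 rpm = 0.10471976 rad/s, so 132.9 rpm = 132.9 * 0.10471976 = 13.917255 rad/s. 1 deg/s = 0.017453293 rad/s, so 13.917255 rad/s = 13.917255 / 0.017453293 = 797.4 deg/s.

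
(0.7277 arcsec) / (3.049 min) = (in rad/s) 1 arcsec = 4.8481368e-06 rad, so 0.7277 arcsec = 0.7277 * 4.8481368e-06 = 3.5279892e-06 rad. 1 min = 60 s, so 3.049 min = 3.049 * 60 = 182.94 s. Combine: 3.5279892e-06 rad / 182.94 s = 1.9284952e-08 rad/s. Result: 1.9284952e-08 rad/s ≈ 1.928e-08 rad/s (4 s.f.). Final answer: 1.928e-08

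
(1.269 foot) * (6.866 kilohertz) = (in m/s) 1 foot = 0.3048 m, so 1.269 foot = 1.269 * 0.3048 = 0.3867912 m. 1 kilohertz = 1000 Hz, so 6.866 kilohertz = 6.866 * 1000 = 6866 Hz. Combine: 0.3867912 m * 6866 Hz = 2655.7084 m/s. Result: 2655.7084 m/s ≈ 2656 m/s (4 s.f.). Final answer: 2656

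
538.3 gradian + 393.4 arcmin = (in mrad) 8570. Check: 1 gradian = 0.015707963 rad, so 538.3 gradian = 538.3 * 0.015707963 = 8.4555966 rad. 1 arcmin = 0.00029088821 rad, so 393.4 arcmin = 393.4 * 0.00029088821 = 0.11443542 rad. Sum: 8.4555966 + 0.11443542 = 8.570032 rad. 1 mrad = 0.001 rad, so 8.570032 rad = 8.570032 / 0.001 = 8570.032 mrad ≈ 8570 mrad (4 s.f.).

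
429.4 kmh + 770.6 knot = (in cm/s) 1 kmh = 0.27777778 m/s, so 429.4 kmh = 429.4 * 0.27777778 = 119.27778 m/s. 1 knot = 0.51444444 m/s, so 770.6 knot = 770.6 * 0.51444444 = 396.43089 m/s. Sum: 119.27778 + 396.43089 = 515.70867 m/s. 1 cm/s = 0.01 m/s, so 515.70867 m/s = 515.70867 / 0.01 = 51570.867 cm/s ≈ 5.157e+04 cm/s (4 s.f.). Final answer: 5.157e+04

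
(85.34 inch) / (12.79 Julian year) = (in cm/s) 1 inch = 0.0254 m, so 85.34 inch = 85.34 * 0.0254 = 2.167636 m. 1 Julian year = 31557600 s, so 12.79 Julian year = 12.79 * 31557600 = 4.036217e+08 s. Combine: 2.167636 m / 4.036217e+08 s = 5.3704644e-09 m/s. 1 cm/s = 0.01 m/s, so 5.3704644e-09 m/s = 5.3704644e-09 / 0.01 = 5.3704644e-07 cm/s ≈ 5.37e-07 cm/s (4 s.f.). Final answer: 5.37e-07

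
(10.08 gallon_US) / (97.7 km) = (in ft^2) 4.204e-06. Check: 1 gallon_US = 0.0037854118 m^3, so 10.08 gallon_US = 10.08 * 0.0037854118 = 0.038156951 m^3. 1 km = 1000 m, so 97.7 km = 97.7 * 1000 = 97700 m. Combine: 0.038156951 m^3 / 97700 m = 3.9055221e-07 m^2. 1 ft^2 = 0.09290304 m^2, so 3.9055221e-07 m^2 = 3.9055221e-07 / 0.09290304 = 4.203869e-06 ft^2 ≈ 4.204e-06 ft^2 (4 s.f.).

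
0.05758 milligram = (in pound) 1 milligram = 1e-06 kg, so 0.05758 milligram = 0.05758 * 1e-06 = 5.758e-08 kg. 1 pound = 0.45359237 kg, so 5.758e-08 kg = 5.758e-08 / 0.45359237 = 1.2694217e-07 pound ≈ 1.269e-07 pound (4 s.f.). Final answer: 1.269e-07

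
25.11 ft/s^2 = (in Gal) 1 ft/s^2 = 0.3048 m/s^2, so 25.11 ft/s^2 = 25.11 * 0.3048 = 7.653528 m/s^2. 1 Gal = 0.01 m/s^2, so 7.653528 m/s^2 = 7.653528 / 0.01 = 765.3528 Gal ≈ 765.4 Gal (4 s.f.). Final answer: 765.4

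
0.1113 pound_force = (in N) 1 pound_force = 4.4482216 N, so 0.1113 pound_force = 0.1113 * 4.4482216 = 0.49508707 N. Result: 0.49508707 N ≈ 0.4951 N (4 s.f.). Final answer: 0.4951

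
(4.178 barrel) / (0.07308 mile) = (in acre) 1 barrel = 0.15898729 m^3, so 4.178 barrel = 4.178 * 0.15898729 = 0.66424892 m^3. 1 mile = 1609.344 m, so 0.07308 mile = 0.07308 * 1609.344 = 117.61086 m. Combine: 0.66424892 m^3 / 117.61086 m = 0.0056478536 m^2. 1 acre = 4046.8564 m^2, so 0.0056478536 m^2 = 0.0056478536 / 4046.8564 = 1.395615e-06 acre ≈ 1.396e-06 acre (4 s.f.). Final answer: 1.396e-06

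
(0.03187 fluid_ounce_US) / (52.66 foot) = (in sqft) 1 fluid_ounce_US = 2.957353e-05 m^3, so 0.03187 fluid_ounce_US = 0.03187 * 2.957353e-05 = 9.4250839e-07 m^3. 1 foot = 0.3048 m, so 52.66 foot = 52.66 * 0.3048 = 16.050768 m. Combine: 9.4250839e-07 m^3 / 16.050768 m = 5.8720454e-08 m^2. 1 sqft = 0.09290304 m^2, so 5.8720454e-08 m^2 = 5.8720454e-08 / 0.09290304 = 6.3206171e-07 sqft ≈ 6.321e-07 sqft (4 s.f.). Final answer: 6.321e-07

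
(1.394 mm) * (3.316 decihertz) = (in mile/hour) 0.001034. Check: 1 mm = 0.001 m, so 1.394 mm = 1.394 * 0.001 = 0.001394 m. 1 decihertz = 0.1 Hz, so 3.316 decihertz = 3.316 * 0.1 = 0.3316 Hz. Combine: 0.001394 m * 0.3316 Hz = 0.0004622504 m/s. 1 mile/hour = 0.44704 m/s, so 0.0004622504 m/s = 0.0004622504 / 0.44704 = 0.0010340247 mile/hour ≈ 0.001034 mile/hour (4 s.f.).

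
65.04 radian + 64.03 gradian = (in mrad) 6.605e+04. Check: 65.04 radian = 65.04 rad. 1 gradian = 0.015707963 rad, so 64.03 gradian = 64.03 * 0.015707963 = 1.0057809 rad. Sum: 65.04 + 1.0057809 = 66.045781 rad. 1 mrad = 0.001 rad, so 66.045781 rad = 66.045781 / 0.001 = 66045.781 mrad ≈ 6.605e+04 mrad (4 s.f.).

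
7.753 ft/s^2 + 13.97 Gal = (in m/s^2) 1 ft/s^2 = 0.3048 m/s^2, so 7.753 ft/s^2 = 7.753 * 0.3048 = 2.3631144 m/s^2. 1 Gal = 0.01 m/s^2, so 13.97 Gal = 13.97 * 0.01 = 0.1397 m/s^2. Sum: 2.3631144 + 0.1397 = 2.5028144 m/s^2. Result: 2.5028144 m/s^2 ≈ 2.503 m/s^2 (4 s.f.). Final answer: 2.503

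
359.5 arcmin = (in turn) 0.01664. Check: 1 arcmin = 0.00029088821 rad, so 359.5 arcmin = 359.5 * 0.00029088821 = 0.10457431 rad. 1 turn = 6.2831853 rad, so 0.10457431 rad = 0.10457431 / 6.2831853 = 0.016643519 turn ≈ 0.01664 turn (4 s.f.).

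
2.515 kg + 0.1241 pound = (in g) 2.515 kg is already in kg. 1 pound = 0.45359237 kg, so 0.1241 pound = 0.1241 * 0.45359237 = 0.056290813 kg. Sum: 2.515 + 0.056290813 = 2.5712908 kg. 1 g = 0.001 kg, so 2.5712908 kg = 2.5712908 / 0.001 = 2571.2908 g ≈ 2571 g (4 s.f.). Final answer: 2571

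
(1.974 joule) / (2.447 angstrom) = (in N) 8.067e+09. Check: 1.974 joule = 1.974 J. 1 angstrom = 1e-10 m, so 2.447 angstrom = 2.447 * 1e-10 = 2.447e-10 m. Combine: 1.974 J / 2.447e-10 m = 8.0670208e+09 N. Result: 8.0670208e+09 N ≈ 8.067e+09 N (4 s.f.).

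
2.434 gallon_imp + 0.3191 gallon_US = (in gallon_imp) 1 gallon_imp = 0.00454609 m^3, so 2.434 gallon_imp = 2.434 * 0.00454609 = 0.011065183 m^3. 1 gallon_US = 0.0037854118 m^3, so 0.3191 gallon_US = 0.3191 * 0.0037854118 = 0.0012079249 m^3. Sum: 0.011065183 + 0.0012079249 = 0.012273108 m^3. 1 gallon_imp = 0.00454609 m^3, so 0.012273108 m^3 = 0.012273108 / 0.00454609 = 2.6997063 gallon_imp ≈ 2.7 gallon_imp (4 s.f.). Final answer: 2.7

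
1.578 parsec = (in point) 1 parsec = 3.0856776e+16 m, so 1.578 parsec = 1.578 * 3.0856776e+16 = 4.8691992e+16 m. 1 point = 0.00035277778 m, so 4.8691992e+16 m = 4.8691992e+16 / 0.00035277778 = 1.3802454e+20 point ≈ 1.38e+20 point (4 s.f.). Final answer: 1.38e+20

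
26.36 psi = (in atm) 1 psi = 6894.7573 Pa, so 26.36 psi = 26.36 * 6894.7573 = 181745.8 Pa. 1 atm = 101325 Pa, so 181745.8 Pa = 181745.8 / 101325 = 1.7936916 atm ≈ 1.794 atm (4 s.f.). Final answer: 1.794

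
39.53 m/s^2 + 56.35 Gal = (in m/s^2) 40.09. Check: 39.53 m/s^2 is already in m/s^2. 1 Gal = 0.01 m/s^2, so 56.35 Gal = 56.35 * 0.01 = 0.5635 m/s^2. Sum: 39.53 + 0.5635 = 40.0935 m/s^2. Result: 40.0935 m/s^2 ≈ 40.09 m/s^2 (4 s.f.).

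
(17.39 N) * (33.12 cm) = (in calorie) 1.377. Check: 17.39 N is already in N. 1 cm = 0.01 m, so 33.12 cm = 33.12 * 0.01 = 0.3312 m. Combine: 17.39 N * 0.3312 m = 5.759568 J. 1 calorie = 4.184 J, so 5.759568 J = 5.759568 / 4.184 = 1.3765698 calorie ≈ 1.377 calorie (4 s.f.).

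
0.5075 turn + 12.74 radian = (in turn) 2.535. Check: 1 turn = 6.2831853 rad, so 0.5075 turn = 0.5075 * 6.2831853 = 3.1887165 rad. 12.74 radian = 12.74 rad. Sum: 3.1887165 + 12.74 = 15.928717 rad. 1 turn = 6.2831853 rad, so 15.928717 rad = 15.928717 / 6.2831853 = 2.535134 turn ≈ 2.535 turn (4 s.f.).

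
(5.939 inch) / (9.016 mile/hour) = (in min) 1 inch = 0.0254 m, so 5.939 inch = 5.939 * 0.0254 = 0.1508506 m. 1 mile/hour = 0.44704 m/s, so 9.016 mile/hour = 9.016 * 0.44704 = 4.0305126 m/s. Combine: 0.1508506 m / 4.0305126 m/s = 0.03742715 s. 1 min = 60 s, so 0.03742715 s = 0.03742715 / 60 = 0.00062378583 min ≈ 0.0006238 min (4 s.f.). Final answer: 0.0006238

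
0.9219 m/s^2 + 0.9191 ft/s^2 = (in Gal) 0.9219 m/s^2 is already in m/s^2. 1 ft/s^2 = 0.3048 m/s^2, so 0.9191 ft/s^2 = 0.9191 * 0.3048 = 0.28014168 m/s^2. Sum: 0.9219 + 0.28014168 = 1.2020417 m/s^2. 1 Gal = 0.01 m/s^2, so 1.2020417 m/s^2 = 1.2020417 / 0.01 = 120.20417 Gal ≈ 120.2 Gal (4 s.f.). Final answer: 120.2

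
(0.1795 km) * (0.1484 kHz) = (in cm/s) 2.664e+06. Check: 1 km = 1000 m, so 0.1795 km = 0.1795 * 1000 = 179.5 m. 1 kHz = 1000 Hz, so 0.1484 kHz = 0.1484 * 1000 = 148.4 Hz. Combine: 179.5 m * 148.4 Hz = 26637.8 m/s. 1 cm/s = 0.01 m/s, so 26637.8 m/s = 26637.8 / 0.01 = 2663780 cm/s ≈ 2.664e+06 cm/s (4 s.f.).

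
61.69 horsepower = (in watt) 4.6e+04. Check: 1 horsepower = 745.69987 W, so 61.69 horsepower = 61.69 * 745.69987 = 46002.225 W. 46002.225 W = 46002.225 watt ≈ 4.6e+04 watt (4 s.f.).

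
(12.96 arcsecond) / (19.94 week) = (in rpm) 4.975e-11. Check: 1 arcsecond = 4.8481368e-06 rad, so 12.96 arcsecond = 12.96 * 4.8481368e-06 = 6.2831853e-05 rad. 1 week = 604800 s, so 19.94 week = 19.94 * 604800 = 12059712 s. Combine: 6.2831853e-05 rad / 12059712 s = 5.2100625e-12 rad/s. 1 rpm = 0.10471976 rad/s, so 5.2100625e-12 rad/s = 5.2100625e-12 / 0.10471976 = 4.9752432e-11 rpm ≈ 4.975e-11 rpm (4 s.f.).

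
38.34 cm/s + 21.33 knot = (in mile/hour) 25.4. Check: 1 cm/s = 0.01 m/s, so 38.34 cm/s = 38.34 * 0.01 = 0.3834 m/s. 1 knot = 0.51444444 m/s, so 21.33 knot = 21.33 * 0.51444444 = 10.9731 m/s. Sum: 0.3834 + 10.9731 = 11.3565 m/s. 1 mile/hour = 0.44704 m/s, so 11.3565 m/s = 11.3565 / 0.44704 = 25.403767 mile/hour ≈ 25.4 mile/hour (4 s.f.).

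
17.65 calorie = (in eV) 4.609e+20. Check: 1 calorie = 4.184 J, so 17.65 calorie = 17.65 * 4.184 = 73.8476 J. 1 eV = 1.6021766e-19 J, so 73.8476 J = 73.8476 / 1.6021766e-19 = 4.6092047e+20 eV ≈ 4.609e+20 eV (4 s.f.).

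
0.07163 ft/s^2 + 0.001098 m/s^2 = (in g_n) 0.002338. Check: 1 ft/s^2 = 0.3048 m/s^2, so 0.07163 ft/s^2 = 0.07163 * 0.3048 = 0.021832824 m/s^2. 0.001098 m/s^2 is already in m/s^2. Sum: 0.021832824 + 0.001098 = 0.022930824 m/s^2. 1 g_n = 9.80665 m/s^2, so 0.022930824 m/s^2 = 0.022930824 / 9.80665 = 0.0023382933 g_n ≈ 0.002338 g_n (4 s.f.).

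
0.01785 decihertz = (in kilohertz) 1 decihertz = 0.1 Hz, so 0.01785 decihertz = 0.01785 * 0.1 = 0.001785 Hz. 1 kilohertz = 1000 Hz, so 0.001785 Hz = 0.001785 / 1000 = 1.785e-06 kilohertz. Final answer: 1.785e-06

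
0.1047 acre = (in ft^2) 1 acre = 4046.8564 m^2, so 0.1047 acre = 0.1047 * 4046.8564 = 423.70587 m^2. 1 ft^2 = 0.09290304 m^2, so 423.70587 m^2 = 423.70587 / 0.09290304 = 4560.732 ft^2 ≈ 4561 ft^2 (4 s.f.). Final answer: 4561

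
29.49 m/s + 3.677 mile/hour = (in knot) 29.49 m/s is already in m/s. 1 mile/hour = 0.44704 m/s, so 3.677 mile/hour = 3.677 * 0.44704 = 1.6437661 m/s. Sum: 29.49 + 1.6437661 = 31.133766 m/s. 1 knot = 0.51444444 m/s, so 31.133766 m/s = 31.133766 / 0.51444444 = 60.5192 knot ≈ 60.52 knot (4 s.f.). Final answer: 60.52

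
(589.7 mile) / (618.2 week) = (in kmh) 0.009138. Check: 1 mile = 1609.344 m, so 589.7 mile = 589.7 * 1609.344 = 949030.16 m. 1 week = 604800 s, so 618.2 week = 618.2 * 604800 = 3.7388736e+08 s. Combine: 949030.16 m / 3.7388736e+08 s = 0.0025382783 m/s. 1 kmh = 0.27777778 m/s, so 0.0025382783 m/s = 0.0025382783 / 0.27777778 = 0.0091378017 kmh ≈ 0.009138 kmh (4 s.f.).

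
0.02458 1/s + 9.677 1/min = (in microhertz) 1.859e+05. Check: 0.02458 1/s = 0.02458 Hz. 1 1/min = 0.016666667 Hz, so 9.677 1/min = 9.677 * 0.016666667 = 0.16128333 Hz. Sum: 0.02458 + 0.16128333 = 0.18586333 Hz. 1 microhertz = 1e-06 Hz, so 0.18586333 Hz = 0.18586333 / 1e-06 = 185863.33 microhertz ≈ 1.859e+05 microhertz (4 s.f.).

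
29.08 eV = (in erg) 4.659e-11. Check: 1 eV = 1.6021766e-19 J, so 29.08 eV = 29.08 * 1.6021766e-19 = 4.6591297e-18 J. 1 erg = 1e-07 J, so 4.6591297e-18 J = 4.6591297e-18 / 1e-07 = 4.6591297e-11 erg ≈ 4.659e-11 erg (4 s.f.).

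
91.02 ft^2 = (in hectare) 0.0008456. Check: 1 ft^2 = 0.09290304 m^2, so 91.02 ft^2 = 91.02 * 0.09290304 = 8.4560347 m^2. 1 hectare = 10000 m^2, so 8.4560347 m^2 = 8.4560347 / 10000 = 0.00084560347 hectare ≈ 0.0008456 hectare (4 s.f.).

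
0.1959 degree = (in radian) 1 degree = 0.017453293 rad, so 0.1959 degree = 0.1959 * 0.017453293 = 0.0034191 rad. 0.0034191 rad = 0.0034191 radian ≈ 0.003419 radian (4 s.f.). Final answer: 0.003419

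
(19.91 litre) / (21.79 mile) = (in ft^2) 6.111e-06. Check: 1 litre = 0.001 m^3, so 19.91 litre = 19.91 * 0.001 = 0.01991 m^3. 1 mile = 1609.344 m, so 21.79 mile = 21.79 * 1609.344 = 35067.606 m. Combine: 0.01991 m^3 / 35067.606 m = 5.6776046e-07 m^2. 1 ft^2 = 0.09290304 m^2, so 5.6776046e-07 m^2 = 5.6776046e-07 / 0.09290304 = 6.1113227e-06 ft^2 ≈ 6.111e-06 ft^2 (4 s.f.).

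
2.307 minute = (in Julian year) 4.386e-06. Check: 1 minute = 60 s, so 2.307 minute = 2.307 * 60 = 138.42 s. 1 Julian year = 31557600 s, so 138.42 s = 138.42 / 31557600 = 4.3862651e-06 Julian year ≈ 4.386e-06 Julian year (4 s.f.).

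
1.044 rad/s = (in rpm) 1 rpm = 0.10471976 rad/s, so 1.044 rad/s = 1.044 / 0.10471976 = 9.9694656 rpm ≈ 9.969 rpm (4 s.f.). Final answer: 9.969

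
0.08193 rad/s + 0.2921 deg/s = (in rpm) 0.08193 rad/s is already in rad/s. 1 deg/s = 0.017453293 rad/s, so 0.2921 deg/s = 0.2921 * 0.017453293 = 0.0050981067 rad/s. Sum: 0.08193 + 0.0050981067 = 0.087028107 rad/s. 1 rpm = 0.10471976 rad/s, so 0.087028107 rad/s = 0.087028107 / 0.10471976 = 0.8310572 rpm ≈ 0.8311 rpm (4 s.f.). Final answer: 0.8311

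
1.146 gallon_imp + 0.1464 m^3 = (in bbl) 0.9536. Check: 1 gallon_imp = 0.00454609 m^3, so 1.146 gallon_imp = 1.146 * 0.00454609 = 0.0052098191 m^3. 0.1464 m^3 is already in m^3. Sum: 0.0052098191 + 0.1464 = 0.15160982 m^3. 1 bbl = 0.15898729 m^3, so 0.15160982 m^3 = 0.15160982 / 0.15898729 = 0.95359707 bbl ≈ 0.9536 bbl (4 s.f.).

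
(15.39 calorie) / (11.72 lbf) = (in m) 1 calorie = 4.184 J, so 15.39 calorie = 15.39 * 4.184 = 64.39176 J. 1 lbf = 4.4482216 N, so 11.72 lbf = 11.72 * 4.4482216 = 52.133157 N. Combine: 64.39176 J / 52.133157 N = 1.2351402 m. Result: 1.2351402 m ≈ 1.235 m (4 s.f.). Final answer: 1.235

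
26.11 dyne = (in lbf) 1 dyne = 1e-05 N, so 26.11 dyne = 26.11 * 1e-05 = 0.0002611 N. 1 lbf = 4.4482216 N, so 0.0002611 N = 0.0002611 / 4.4482216 = 5.8697615e-05 lbf ≈ 5.87e-05 lbf (4 s.f.). Final answer: 5.87e-05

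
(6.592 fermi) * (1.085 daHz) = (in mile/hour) 1 fermi = 1e-15 m, so 6.592 fermi = 6.592 * 1e-15 = 6.592e-15 m. 1 daHz = 10 Hz, so 1.085 daHz = 1.085 * 10 = 10.85 Hz. Combine: 6.592e-15 m * 10.85 Hz = 7.15232e-14 m/s. 1 mile/hour = 0.44704 m/s, so 7.15232e-14 m/s = 7.15232e-14 / 0.44704 = 1.5999284e-13 mile/hour ≈ 1.6e-13 mile/hour (4 s.f.). Final answer: 1.6e-13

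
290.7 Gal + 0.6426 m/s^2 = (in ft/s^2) 11.65. Check: 1 Gal = 0.01 m/s^2, so 290.7 Gal = 290.7 * 0.01 = 2.907 m/s^2. 0.6426 m/s^2 is already in m/s^2. Sum: 2.907 + 0.6426 = 3.5496 m/s^2. 1 ft/s^2 = 0.3048 m/s^2, so 3.5496 m/s^2 = 3.5496 / 0.3048 = 11.645669 ft/s^2 ≈ 11.65 ft/s^2 (4 s.f.).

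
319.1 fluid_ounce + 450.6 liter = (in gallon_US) 1 fluid_ounce = 2.957353e-05 m^3, so 319.1 fluid_ounce = 319.1 * 2.957353e-05 = 0.0094369133 m^3. 1 liter = 0.001 m^3, so 450.6 liter = 450.6 * 0.001 = 0.4506 m^3. Sum: 0.0094369133 + 0.4506 = 0.46003691 m^3. 1 gallon_US = 0.0037854118 m^3, so 0.46003691 m^3 = 0.46003691 / 0.0037854118 = 121.5289 gallon_US ≈ 121.5 gallon_US (4 s.f.). Final answer: 121.5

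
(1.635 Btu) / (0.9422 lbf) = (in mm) 1 Btu = 1055.0559 J, so 1.635 Btu = 1.635 * 1055.0559 = 1725.0163 J. 1 lbf = 4.4482216 N, so 0.9422 lbf = 0.9422 * 4.4482216 = 4.1911144 N. Combine: 1725.0163 J / 4.1911144 N = 411.58894 m. 1 mm = 0.001 m, so 411.58894 m = 411.58894 / 0.001 = 411588.94 mm ≈ 4.116e+05 mm (4 s.f.). Final answer: 4.116e+05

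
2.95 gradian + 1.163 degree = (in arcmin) 229.1. Check: 1 gradian = 0.015707963 rad, so 2.95 gradian = 2.95 * 0.015707963 = 0.046338492 rad. 1 degree = 0.017453293 rad, so 1.163 degree = 1.163 * 0.017453293 = 0.020298179 rad. Sum: 0.046338492 + 0.020298179 = 0.066636671 rad. 1 arcmin = 0.00029088821 rad, so 0.066636671 rad = 0.066636671 / 0.00029088821 = 229.08 arcmin ≈ 229.1 arcmin (4 s.f.).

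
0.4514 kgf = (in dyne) 4.427e+05. Check: 1 kgf = 9.80665 N, so 0.4514 kgf = 0.4514 * 9.80665 = 4.4267218 N. 1 dyne = 1e-05 N, so 4.4267218 N = 4.4267218 / 1e-05 = 442672.18 dyne ≈ 4.427e+05 dyne (4 s.f.).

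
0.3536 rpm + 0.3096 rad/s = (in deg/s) 19.86. Check: 1 rpm = 0.10471976 rad/s, so 0.3536 rpm = 0.3536 * 0.10471976 = 0.037028905 rad/s. 0.3096 rad/s is already in rad/s. Sum: 0.037028905 + 0.3096 = 0.34662891 rad/s. 1 deg/s = 0.017453293 rad/s, so 0.34662891 rad/s = 0.34662891 / 0.017453293 = 19.860373 deg/s ≈ 19.86 deg/s (4 s.f.).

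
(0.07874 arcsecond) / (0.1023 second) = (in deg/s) 0.0002138. Check: 1 arcsecond = 4.8481368e-06 rad, so 0.07874 arcsecond = 0.07874 * 4.8481368e-06 = 3.8174229e-07 rad. 0.1023 second = 0.1023 s. Combine: 3.8174229e-07 rad / 0.1023 s = 3.7315962e-06 rad/s. 1 deg/s = 0.017453293 rad/s, so 3.7315962e-06 rad/s = 3.7315962e-06 / 0.017453293 = 0.00021380471 deg/s ≈ 0.0002138 deg/s (4 s.f.).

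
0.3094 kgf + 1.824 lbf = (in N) 11.15. Check: 1 kgf = 9.80665 N, so 0.3094 kgf = 0.3094 * 9.80665 = 3.0341775 N. 1 lbf = 4.4482216 N, so 1.824 lbf = 1.824 * 4.4482216 = 8.1135562 N. Sum: 3.0341775 + 8.1135562 = 11.147734 N. Result: 11.147734 N ≈ 11.15 N (4 s.f.).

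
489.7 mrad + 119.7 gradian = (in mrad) 1 mrad = 0.001 rad, so 489.7 mrad = 489.7 * 0.001 = 0.4897 rad. 1 gradian = 0.015707963 rad, so 119.7 gradian = 119.7 * 0.015707963 = 1.8802432 rad. Sum: 0.4897 + 1.8802432 = 2.3699432 rad. 1 mrad = 0.001 rad, so 2.3699432 rad = 2.3699432 / 0.001 = 2369.9432 mrad ≈ 2370 mrad (4 s.f.). Final answer: 2370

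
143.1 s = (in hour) 0.03975. Check: 1 hour = 3600 s, so 143.1 s = 143.1 / 3600 = 0.03975 hour.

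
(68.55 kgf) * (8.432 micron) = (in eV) 1 kgf = 9.80665 N, so 68.55 kgf = 68.55 * 9.80665 = 672.24586 N. 1 micron = 1e-06 m, so 8.432 micron = 8.432 * 1e-06 = 8.432e-06 m. Combine: 672.24586 N * 8.432e-06 m = 0.0056683771 J. 1 eV = 1.6021766e-19 J, so 0.0056683771 J = 0.0056683771 / 1.6021766e-19 = 3.5379227e+16 eV ≈ 3.538e+16 eV (4 s.f.). Final answer: 3.538e+16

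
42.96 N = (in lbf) 1 lbf = 4.4482216 N, so 42.96 N = 42.96 / 4.4482216 = 9.6577922 lbf ≈ 9.658 lbf (4 s.f.). Final answer: 9.658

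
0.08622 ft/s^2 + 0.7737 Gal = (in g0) 0.003469. Check: 1 ft/s^2 = 0.3048 m/s^2, so 0.08622 ft/s^2 = 0.08622 * 0.3048 = 0.026279856 m/s^2. 1 Gal = 0.01 m/s^2, so 0.7737 Gal = 0.7737 * 0.01 = 0.007737 m/s^2. Sum: 0.026279856 + 0.007737 = 0.034016856 m/s^2. 1 g0 = 9.80665 m/s^2, so 0.034016856 m/s^2 = 0.034016856 / 9.80665 = 0.003468754 g0 ≈ 0.003469 g0 (4 s.f.).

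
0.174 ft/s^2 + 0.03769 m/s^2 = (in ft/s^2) 1 ft/s^2 = 0.3048 m/s^2, so 0.174 ft/s^2 = 0.174 * 0.3048 = 0.0530352 m/s^2. 0.03769 m/s^2 is already in m/s^2. Sum: 0.0530352 + 0.03769 = 0.0907252 m/s^2. 1 ft/s^2 = 0.3048 m/s^2, so 0.0907252 m/s^2 = 0.0907252 / 0.3048 = 0.29765486 ft/s^2 ≈ 0.2977 ft/s^2 (4 s.f.). Final answer: 0.2977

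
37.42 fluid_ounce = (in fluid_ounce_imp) 38.95. Check: 1 fluid_ounce = 2.957353e-05 m^3, so 37.42 fluid_ounce = 37.42 * 2.957353e-05 = 0.0011066415 m^3. 1 fluid_ounce_imp = 2.8413063e-05 m^3, so 0.0011066415 m^3 = 0.0011066415 / 2.8413063e-05 = 38.948335 fluid_ounce_imp ≈ 38.95 fluid_ounce_imp (4 s.f.).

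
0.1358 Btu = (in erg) 1 Btu = 1055.0559 J, so 0.1358 Btu = 0.1358 * 1055.0559 = 143.27658 J. 1 erg = 1e-07 J, so 143.27658 J = 143.27658 / 1e-07 = 1.4327658e+09 erg ≈ 1.433e+09 erg (4 s.f.). Final answer: 1.433e+09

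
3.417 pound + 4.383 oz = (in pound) 1 pound = 0.45359237 kg, so 3.417 pound = 3.417 * 0.45359237 = 1.5499251 kg. 1 oz = 0.028349523 kg, so 4.383 oz = 4.383 * 0.028349523 = 0.12425596 kg. Sum: 1.5499251 + 0.12425596 = 1.6741811 kg. 1 pound = 0.45359237 kg, so 1.6741811 kg = 1.6741811 / 0.45359237 = 3.6909375 pound ≈ 3.691 pound (4 s.f.). Final answer: 3.691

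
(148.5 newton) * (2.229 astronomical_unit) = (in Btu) 4.693e+10. Check: 148.5 newton = 148.5 N. 1 astronomical_unit = 1.4959787e+11 m, so 2.229 astronomical_unit = 2.229 * 1.4959787e+11 = 3.3345365e+11 m. Combine: 148.5 N * 3.3345365e+11 m = 4.9517868e+13 J. 1 Btu = 1055.0559 J, so 4.9517868e+13 J = 4.9517868e+13 / 1055.0559 = 4.6933883e+10 Btu ≈ 4.693e+10 Btu (4 s.f.).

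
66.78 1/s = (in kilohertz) 66.78 1/s = 66.78 Hz. 1 kilohertz = 1000 Hz, so 66.78 Hz = 66.78 / 1000 = 0.06678 kilohertz. Final answer: 0.06678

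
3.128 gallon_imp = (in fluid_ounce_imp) 500.5. Check: 1 gallon_imp = 0.00454609 m^3, so 3.128 gallon_imp = 3.128 * 0.00454609 = 0.01422017 m^3. 1 fluid_ounce_imp = 2.8413063e-05 m^3, so 0.01422017 m^3 = 0.01422017 / 2.8413063e-05 = 500.48 fluid_ounce_imp ≈ 500.5 fluid_ounce_imp (4 s.f.).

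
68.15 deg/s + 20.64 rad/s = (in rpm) 1 deg/s = 0.017453293 rad/s, so 68.15 deg/s = 68.15 * 0.017453293 = 1.1894419 rad/s. 20.64 rad/s is already in rad/s. Sum: 1.1894419 + 20.64 = 21.829442 rad/s. 1 rpm = 0.10471976 rad/s, so 21.829442 rad/s = 21.829442 / 0.10471976 = 208.45581 rpm ≈ 208.5 rpm (4 s.f.). Final answer: 208.5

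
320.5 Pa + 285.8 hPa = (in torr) 216.8. Check: 320.5 Pa is already in Pa. 1 hPa = 100 Pa, so 285.8 hPa = 285.8 * 100 = 28580 Pa. Sum: 320.5 + 28580 = 28900.5 Pa. 1 torr = 133.32237 Pa, so 28900.5 Pa = 28900.5 / 133.32237 = 216.77158 torr ≈ 216.8 torr (4 s.f.).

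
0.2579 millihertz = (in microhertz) 257.9. Check: 1 millihertz = 0.001 Hz, so 0.2579 millihertz = 0.2579 * 0.001 = 0.0002579 Hz. 1 microhertz = 1e-06 Hz, so 0.0002579 Hz = 0.0002579 / 1e-06 = 257.9 microhertz.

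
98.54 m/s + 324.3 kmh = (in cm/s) 1.886e+04. Check: 98.54 m/s is already in m/s. 1 kmh = 0.27777778 m/s, so 324.3 kmh = 324.3 * 0.27777778 = 90.083333 m/s. Sum: 98.54 + 90.083333 = 188.62333 m/s. 1 cm/s = 0.01 m/s, so 188.62333 m/s = 188.62333 / 0.01 = 18862.333 cm/s ≈ 1.886e+04 cm/s (4 s.f.).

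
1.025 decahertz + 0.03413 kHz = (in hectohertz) 0.4438. Check: 1 decahertz = 10 Hz, so 1.025 decahertz = 1.025 * 10 = 10.25 Hz. 1 kHz = 1000 Hz, so 0.03413 kHz = 0.03413 * 1000 = 34.13 Hz. Sum: 10.25 + 34.13 = 44.38 Hz. 1 hectohertz = 100 Hz, so 44.38 Hz = 44.38 / 100 = 0.4438 hectohertz.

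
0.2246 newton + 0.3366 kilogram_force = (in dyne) 3.526e+05. Check: 0.2246 newton = 0.2246 N. 1 kilogram_force = 9.80665 N, so 0.3366 kilogram_force = 0.3366 * 9.80665 = 3.3009184 N. Sum: 0.2246 + 3.3009184 = 3.5255184 N. 1 dyne = 1e-05 N, so 3.5255184 N = 3.5255184 / 1e-05 = 352551.84 dyne ≈ 3.526e+05 dyne (4 s.f.).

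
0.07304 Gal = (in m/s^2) 0.0007304. Check: 1 Gal = 0.01 m/s^2, so 0.07304 Gal = 0.07304 * 0.01 = 0.0007304 m/s^2. Result: 0.0007304 m/s^2.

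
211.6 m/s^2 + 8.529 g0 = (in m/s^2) 295.2. Check: 211.6 m/s^2 is already in m/s^2. 1 g0 = 9.80665 m/s^2, so 8.529 g0 = 8.529 * 9.80665 = 83.640918 m/s^2. Sum: 211.6 + 83.640918 = 295.24092 m/s^2. Result: 295.24092 m/s^2 ≈ 295.2 m/s^2 (4 s.f.).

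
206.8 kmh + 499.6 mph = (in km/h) 1 kmh = 0.27777778 m/s, so 206.8 kmh = 206.8 * 0.27777778 = 57.444444 m/s. 1 mph = 0.44704 m/s, so 499.6 mph = 499.6 * 0.44704 = 223.34118 m/s. Sum: 57.444444 + 223.34118 = 280.78563 m/s. 1 km/h = 0.27777778 m/s, so 280.78563 m/s = 280.78563 / 0.27777778 = 1010.8283 km/h ≈ 1011 km/h (4 s.f.). Final answer: 1011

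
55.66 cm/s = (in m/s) 1 cm/s = 0.01 m/s, so 55.66 cm/s = 55.66 * 0.01 = 0.5566 m/s. Result: 0.5566 m/s. Final answer: 0.5566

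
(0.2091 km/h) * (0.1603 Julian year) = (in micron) 1 km/h = 0.27777778 m/s, so 0.2091 km/h = 0.2091 * 0.27777778 = 0.058083333 m/s. 1 Julian year = 31557600 s, so 0.1603 Julian year = 0.1603 * 31557600 = 5058683.3 s. Combine: 0.058083333 m/s * 5058683.3 s = 293825.19 m. 1 micron = 1e-06 m, so 293825.19 m = 293825.19 / 1e-06 = 2.9382519e+11 micron ≈ 2.938e+11 micron (4 s.f.). Final answer: 2.938e+11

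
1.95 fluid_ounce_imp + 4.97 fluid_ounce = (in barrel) 1 fluid_ounce_imp = 2.8413063e-05 m^3, so 1.95 fluid_ounce_imp = 1.95 * 2.8413063e-05 = 5.5405472e-05 m^3. 1 fluid_ounce = 2.957353e-05 m^3, so 4.97 fluid_ounce = 4.97 * 2.957353e-05 = 0.00014698044 m^3. Sum: 5.5405472e-05 + 0.00014698044 = 0.00020238591 m^3. 1 barrel = 0.15898729 m^3, so 0.00020238591 m^3 = 0.00020238591 / 0.15898729 = 0.0012729691 barrel ≈ 0.001273 barrel (4 s.f.). Final answer: 0.001273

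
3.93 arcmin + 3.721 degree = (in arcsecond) 1 arcmin = 0.00029088821 rad, so 3.93 arcmin = 3.93 * 0.00029088821 = 0.0011431907 rad. 1 degree = 0.017453293 rad, so 3.721 degree = 3.721 * 0.017453293 = 0.064943701 rad. Sum: 0.0011431907 + 0.064943701 = 0.066086892 rad. 1 arcsecond = 4.8481368e-06 rad, so 0.066086892 rad = 0.066086892 / 4.8481368e-06 = 13631.4 arcsecond ≈ 1.363e+04 arcsecond (4 s.f.). Final answer: 1.363e+04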